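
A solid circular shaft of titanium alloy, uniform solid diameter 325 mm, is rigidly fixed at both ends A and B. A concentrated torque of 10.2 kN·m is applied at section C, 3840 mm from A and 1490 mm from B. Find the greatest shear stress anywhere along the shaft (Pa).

With uniform GJ and both ends fixed, compatibility θ_AC = θ_CB gives T_A·a = T_B·b, together with T_A + T_B = T₀.
T_A = T₀·b/(a+b) = 10200·1490/5330 = 2851 N·m; T_B = 7349 N·m.
τ in each portion: τ_AC = 4.23×10^5 Pa, τ_CB = 1.09×10^6 Pa; maximum is in CB.
τ_max = T_CB·r/J = 7349·0.163/1.10×10^-3 = 1.090×10^6 Pa.

1.09e6 Pa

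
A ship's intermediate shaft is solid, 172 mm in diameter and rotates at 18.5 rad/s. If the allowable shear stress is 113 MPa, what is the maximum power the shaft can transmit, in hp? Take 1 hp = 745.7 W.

J = πd⁴/32 = π(0.172)⁴/32 = 8.592×10^-5 m⁴.
T_max = τ_allow·J/r = 1.13×10^8 × 8.592×10^-5 / 0.0860 = 112900 N·m.
ω = 18.5 rad/s, so P_max = T_max·ω = 2.089×10^6 W.

2800 hp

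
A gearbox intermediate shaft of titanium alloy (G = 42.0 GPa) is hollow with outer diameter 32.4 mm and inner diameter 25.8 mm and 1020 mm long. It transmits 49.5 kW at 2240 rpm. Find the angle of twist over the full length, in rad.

0.0792 rad

ω = 2π·2240/60 = 234.6 rad/s, so T = P/ω = 49.5×10³ / 234.6 = 211.0 N·m.
J = π(d_o⁴ − d_i⁴)/32 = π(0.0324⁴ − 0.0258⁴)/32 = 6.469×10^-8 m⁴.
θ = T·L/(G·J) = 211.0 × 1.02 / (42.0×10⁹ × 6.469×10^-8) = 0.07922 rad.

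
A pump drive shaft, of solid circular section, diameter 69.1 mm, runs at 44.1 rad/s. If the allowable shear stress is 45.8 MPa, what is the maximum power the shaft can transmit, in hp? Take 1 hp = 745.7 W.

175 hp

J = πd⁴/32 = π(0.0691)⁴/32 = 2.238×10^-6 m⁴.
T_max = τ_allow·J/r = 4.58×10^7 × 2.238×10^-6 / 0.0345 = 2967 N·m.
ω = 44.1 rad/s, so P_max = T_max·ω = 1.308×10^5 W.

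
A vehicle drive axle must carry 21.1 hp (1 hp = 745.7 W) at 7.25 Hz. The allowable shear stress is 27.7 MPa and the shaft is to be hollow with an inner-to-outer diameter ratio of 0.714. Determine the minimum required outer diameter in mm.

44.1 mm

ω = 2π·7.25 = 45.55 rad/s, so T = P/ω = 21.1×745.7 / 45.55 = 345.4 N·m.
For a hollow shaft with d_i/d_o = 0.714: τ_max = 16T/(π d_o³ (1−k⁴)), so d_o = [16T/(π τ_allow (1−k⁴))]^(1/3) = [16·345.4/(π·2.77×10^7·0.7401)]^(1/3) = 0.04411 m.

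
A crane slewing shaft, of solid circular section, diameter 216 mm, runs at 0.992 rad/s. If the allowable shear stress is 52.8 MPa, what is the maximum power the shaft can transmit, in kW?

J = πd⁴/32 = π(0.216)⁴/32 = 2.137×10^-4 m⁴.
T_max = τ_allow·J/r = 5.28×10^7 × 2.137×10^-4 / 0.108 = 104500 N·m.
ω = 0.992 rad/s, so P_max = T_max·ω = 1.036×10^5 W.

104 kW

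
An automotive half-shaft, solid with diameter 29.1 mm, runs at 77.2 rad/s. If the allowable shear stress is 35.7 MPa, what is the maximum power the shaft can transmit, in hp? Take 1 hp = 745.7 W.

17.9 hp

J = πd⁴/32 = π(0.0291)⁴/32 = 7.040×10^-8 m⁴.
T_max = τ_allow·J/r = 3.57×10^7 × 7.040×10^-8 / 0.0146 = 172.7 N·m.
ω = 77.2 rad/s, so P_max = T_max·ω = 1.334×10^4 W.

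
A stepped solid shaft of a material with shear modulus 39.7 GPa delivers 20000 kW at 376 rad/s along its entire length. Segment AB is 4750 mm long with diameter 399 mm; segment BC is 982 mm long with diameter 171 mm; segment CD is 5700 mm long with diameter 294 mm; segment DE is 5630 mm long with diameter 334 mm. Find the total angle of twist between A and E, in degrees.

ω = 376 rad/s, so T = P/ω = 20000×10³ / 376.0 = 53190 N·m.
J_AB = π(0.399)⁴/32 = 2.49×10^-3 m⁴; J_BC = π(0.171)⁴/32 = 8.39×10^-5 m⁴; J_CD = π(0.294)⁴/32 = 7.33×10^-4 m⁴; J_DE = π(0.334)⁴/32 = 1.22×10^-3 m⁴.
θ = (T/G)·Σ L_i/J_i = (53190/39.7×10⁹)·(4.75/2.49×10^-3 + 0.982/8.39×10^-5 + 5.70/7.33×10^-4 + 5.63/1.22×10^-3) = 0.03482 rad.

1.99°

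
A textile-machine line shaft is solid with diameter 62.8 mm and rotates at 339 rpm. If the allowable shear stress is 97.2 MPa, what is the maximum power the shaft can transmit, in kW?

J = πd⁴/32 = π(0.0628)⁴/32 = 1.527×10^-6 m⁴.
T_max = τ_allow·J/r = 9.72×10^7 × 1.527×10^-6 / 0.0314 = 4727 N·m.
ω = 2π·339/60 = 35.50 rad/s, so P_max = T_max·ω = 1.678×10^5 W.

168 kW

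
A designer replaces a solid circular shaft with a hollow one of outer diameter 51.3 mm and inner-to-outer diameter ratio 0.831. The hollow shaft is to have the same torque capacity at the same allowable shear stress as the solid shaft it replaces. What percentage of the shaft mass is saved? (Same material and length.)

52.3 %

Equal τ_max and T ⇒ the solid shaft needs d_s³ = d_o³(1−k⁴), so d_s = 51.3·(1−0.831⁴)^(1/3) = 41.34 mm.
Area ratio A_h/A_s = d_o²(1−k²)/d_s² = (1−k²)/(1−k⁴)^(2/3) = 0.4766.
Mass saving = 1 − 0.4766 = 52.3 %.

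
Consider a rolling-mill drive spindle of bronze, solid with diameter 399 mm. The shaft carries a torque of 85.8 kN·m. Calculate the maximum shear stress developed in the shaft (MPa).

J = πd⁴/32 = π(0.399)⁴/32 = 2.488×10^-3 m⁴.
τ_max = T·r/J = 85800 × 0.200 / 2.488×10^-3 = 6.879×10^6 Pa.

6.88 MPa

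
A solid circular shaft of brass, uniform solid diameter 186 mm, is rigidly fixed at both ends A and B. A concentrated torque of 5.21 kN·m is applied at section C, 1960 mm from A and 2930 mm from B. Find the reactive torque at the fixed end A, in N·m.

3120 N·m

With uniform GJ and both ends fixed, compatibility θ_AC = θ_CB gives T_A·a = T_B·b, together with T_A + T_B = T₀.
T_A = T₀·b/(a+b) = 5210·2930/4890 = 3122 N·m; T_B = 2088 N·m.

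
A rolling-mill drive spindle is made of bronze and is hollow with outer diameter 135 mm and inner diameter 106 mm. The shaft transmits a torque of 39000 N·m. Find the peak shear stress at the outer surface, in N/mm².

130 N/mm²

J = π(d_o⁴ − d_i⁴)/32 = π(0.135⁴ − 0.106⁴)/32 = 2.021×10^-5 m⁴.
τ_max = T·r/J = 39000 × 0.0675 / 2.021×10^-5 = 1.302×10^8 Pa.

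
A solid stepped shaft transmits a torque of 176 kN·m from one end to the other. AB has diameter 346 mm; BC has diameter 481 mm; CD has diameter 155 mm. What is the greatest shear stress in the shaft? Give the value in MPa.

Under the same torque, τ_max = 16T/(πd³) is largest where d is smallest — segment CD (d = 155 mm).
τ_max = 16·176000/(π·(0.155)³) = 2.407×10^8 Pa.

241 MPa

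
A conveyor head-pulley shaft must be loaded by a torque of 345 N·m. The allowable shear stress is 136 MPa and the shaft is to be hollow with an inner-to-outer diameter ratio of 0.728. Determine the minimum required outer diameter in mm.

For a hollow shaft with d_i/d_o = 0.728: τ_max = 16T/(π d_o³ (1−k⁴)), so d_o = [16T/(π τ_allow (1−k⁴))]^(1/3) = [16·345.0/(π·1.36×10^8·0.7191)]^(1/3) = 0.02619 m.

26.2 mm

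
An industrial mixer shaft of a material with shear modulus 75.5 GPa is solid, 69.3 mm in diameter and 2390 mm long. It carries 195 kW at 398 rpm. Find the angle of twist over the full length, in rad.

0.0654 rad

ω = 2π·398/60 = 41.68 rad/s, so T = P/ω = 195×10³ / 41.68 = 4679 N·m.
J = πd⁴/32 = π(0.0693)⁴/32 = 2.264×10^-6 m⁴.
θ = T·L/(G·J) = 4679 × 2.39 / (75.5×10⁹ × 2.264×10^-6) = 0.06541 rad.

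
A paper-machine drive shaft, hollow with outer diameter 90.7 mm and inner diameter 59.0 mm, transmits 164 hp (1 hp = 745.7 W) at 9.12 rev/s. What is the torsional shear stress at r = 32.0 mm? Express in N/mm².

12.5 N/mm²

ω = 2π·9.12 = 57.30 rad/s, so T = P/ω = 164×745.7 / 57.30 = 2134 N·m.
J = π(d_o⁴ − d_i⁴)/32 = π(0.0907⁴ − 0.0590⁴)/32 = 5.454×10^-6 m⁴.
Shear stress varies linearly with radius: τ = T·r/J = 2134 × 0.0320 / 5.454×10^-6 = 1.252×10^7 Pa.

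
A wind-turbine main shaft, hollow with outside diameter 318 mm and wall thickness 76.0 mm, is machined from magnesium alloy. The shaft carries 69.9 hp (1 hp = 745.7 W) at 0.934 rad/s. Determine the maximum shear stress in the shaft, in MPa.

9.55 MPa

ω = 0.934 rad/s, so T = P/ω = 69.9×745.7 / 0.9340 = 55810 N·m.
J = π(d_o⁴ − d_i⁴)/32 = π(0.318⁴ − 0.166⁴)/32 = 9.294×10^-4 m⁴.
τ_max = T·r/J = 55810 × 0.159 / 9.294×10^-4 = 9.548×10^6 Pa.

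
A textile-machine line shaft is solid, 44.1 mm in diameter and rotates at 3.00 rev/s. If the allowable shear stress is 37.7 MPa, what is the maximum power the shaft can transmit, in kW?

J = πd⁴/32 = π(0.0441)⁴/32 = 3.713×10^-7 m⁴.
T_max = τ_allow·J/r = 3.77×10^7 × 3.713×10^-7 / 0.0221 = 634.9 N·m.
ω = 2π·3.00 = 18.85 rad/s, so P_max = T_max·ω = 1.197×10^4 W.

12.0 kW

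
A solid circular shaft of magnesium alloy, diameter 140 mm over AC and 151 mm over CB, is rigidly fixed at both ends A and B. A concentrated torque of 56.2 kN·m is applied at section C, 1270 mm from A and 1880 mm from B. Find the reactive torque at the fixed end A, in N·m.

29400 N·m

Compatibility: T_A·a/J_AC = T_B·b/J_CB with T_A + T_B = T₀.
J_AC = 3.77×10^-5 m⁴, J_CB = 5.10×10^-5 m⁴, so T_A = T₀·(J_AC/a)/((J_AC/a)+(J_CB/b)) = 29360 N·m, T_B = 26840 N·m.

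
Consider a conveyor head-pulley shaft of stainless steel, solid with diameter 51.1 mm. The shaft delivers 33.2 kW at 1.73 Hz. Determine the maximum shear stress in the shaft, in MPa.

ω = 2π·1.73 = 10.87 rad/s, so T = P/ω = 33.2×10³ / 10.87 = 3054 N·m.
J = πd⁴/32 = π(0.0511)⁴/32 = 6.694×10^-7 m⁴.
τ_max = T·r/J = 3054 × 0.0255 / 6.694×10^-7 = 1.166×10^8 Pa.

117 MPa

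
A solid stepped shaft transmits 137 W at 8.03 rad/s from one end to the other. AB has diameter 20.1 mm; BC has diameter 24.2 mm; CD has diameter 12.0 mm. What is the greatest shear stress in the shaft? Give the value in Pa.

ω = 8.03 rad/s, so T = P/ω = 137 / 8.030 = 17.06 N·m.
Under the same torque, τ_max = 16T/(πd³) is largest where d is smallest — segment CD (d = 12.0 mm).
τ_max = 16·17.06/(π·(0.0120)³) = 5.028×10^7 Pa.

5.03e7 Pa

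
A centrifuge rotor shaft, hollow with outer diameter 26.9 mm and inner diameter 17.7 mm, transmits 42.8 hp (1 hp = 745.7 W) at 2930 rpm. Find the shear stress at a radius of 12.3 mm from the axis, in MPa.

30.6 MPa

ω = 2π·2930/60 = 306.8 rad/s, so T = P/ω = 42.8×745.7 / 306.8 = 104.0 N·m.
J = π(d_o⁴ − d_i⁴)/32 = π(0.0269⁴ − 0.0177⁴)/32 = 4.177×10^-8 m⁴.
Shear stress varies linearly with radius: τ = T·r/J = 104.0 × 0.0123 / 4.177×10^-8 = 3.063×10^7 Pa.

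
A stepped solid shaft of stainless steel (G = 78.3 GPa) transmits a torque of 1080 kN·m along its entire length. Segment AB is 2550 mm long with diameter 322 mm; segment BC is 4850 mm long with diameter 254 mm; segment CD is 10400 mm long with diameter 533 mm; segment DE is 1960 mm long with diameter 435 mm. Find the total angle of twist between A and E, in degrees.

12.8°

J_AB = π(0.322)⁴/32 = 1.06×10^-3 m⁴; J_BC = π(0.254)⁴/32 = 4.09×10^-4 m⁴; J_CD = π(0.533)⁴/32 = 7.92×10^-3 m⁴; J_DE = π(0.435)⁴/32 = 3.52×10^-3 m⁴.
θ = (T/G)·Σ L_i/J_i = (1.080e6/78.3×10⁹)·(2.55/1.06×10^-3 + 4.85/4.09×10^-4 + 10.4/7.92×10^-3 + 1.96/3.52×10^-3) = 0.2228 rad.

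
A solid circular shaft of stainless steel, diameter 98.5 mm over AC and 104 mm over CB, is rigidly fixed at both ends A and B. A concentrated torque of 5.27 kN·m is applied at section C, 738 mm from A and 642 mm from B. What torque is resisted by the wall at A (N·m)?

2170 N·m

Compatibility: T_A·a/J_AC = T_B·b/J_CB with T_A + T_B = T₀.
J_AC = 9.24×10^-6 m⁴, J_CB = 1.15×10^-5 m⁴, so T_A = T₀·(J_AC/a)/((J_AC/a)+(J_CB/b)) = 2170 N·m, T_B = 3100 N·m.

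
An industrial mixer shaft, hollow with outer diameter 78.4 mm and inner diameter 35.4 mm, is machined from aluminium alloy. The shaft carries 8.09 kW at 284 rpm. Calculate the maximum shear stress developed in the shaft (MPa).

ω = 2π·284/60 = 29.74 rad/s, so T = P/ω = 8.09×10³ / 29.74 = 272.0 N·m.
J = π(d_o⁴ − d_i⁴)/32 = π(0.0784⁴ − 0.0354⁴)/32 = 3.555×10^-6 m⁴.
τ_max = T·r/J = 272.0 × 0.0392 / 3.555×10^-6 = 3.000×10^6 Pa.

3.00 MPa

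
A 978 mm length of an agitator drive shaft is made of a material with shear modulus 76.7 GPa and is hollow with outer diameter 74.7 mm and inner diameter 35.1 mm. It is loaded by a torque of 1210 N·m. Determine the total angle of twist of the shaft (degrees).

J = π(d_o⁴ − d_i⁴)/32 = π(0.0747⁴ − 0.0351⁴)/32 = 2.908×10^-6 m⁴.
θ = T·L/(G·J) = 1210 × 0.978 / (76.7×10⁹ × 2.908×10^-6) = 5.306×10^-3 rad.

0.304°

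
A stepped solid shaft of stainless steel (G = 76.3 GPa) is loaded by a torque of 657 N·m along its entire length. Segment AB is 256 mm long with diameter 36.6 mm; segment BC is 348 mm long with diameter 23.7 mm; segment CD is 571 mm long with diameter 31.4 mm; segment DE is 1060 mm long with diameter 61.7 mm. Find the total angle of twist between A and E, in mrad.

167 mrad

J_AB = π(0.0366)⁴/32 = 1.76×10^-7 m⁴; J_BC = π(0.0237)⁴/32 = 3.10×10^-8 m⁴; J_CD = π(0.0314)⁴/32 = 9.54×10^-8 m⁴; J_DE = π(0.0617)⁴/32 = 1.42×10^-6 m⁴.
θ = (T/G)·Σ L_i/J_i = (657.0/76.3×10⁹)·(0.256/1.76×10^-7 + 0.348/3.10×10^-8 + 0.571/9.54×10^-8 + 1.06/1.42×10^-6) = 0.1672 rad.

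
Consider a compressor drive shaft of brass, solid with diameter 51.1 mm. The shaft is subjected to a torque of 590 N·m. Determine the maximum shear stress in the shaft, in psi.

3270 psi

J = πd⁴/32 = π(0.0511)⁴/32 = 6.694×10^-7 m⁴.
τ_max = T·r/J = 590.0 × 0.0255 / 6.694×10^-7 = 2.252×10^7 Pa.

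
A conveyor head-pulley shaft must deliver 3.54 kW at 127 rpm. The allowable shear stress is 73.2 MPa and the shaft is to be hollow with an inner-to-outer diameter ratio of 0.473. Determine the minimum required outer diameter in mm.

ω = 2π·127/60 = 13.30 rad/s, so T = P/ω = 3.54×10³ / 13.30 = 266.2 N·m.
For a hollow shaft with d_i/d_o = 0.473: τ_max = 16T/(π d_o³ (1−k⁴)), so d_o = [16T/(π τ_allow (1−k⁴))]^(1/3) = [16·266.2/(π·7.32×10^7·0.9499)]^(1/3) = 0.02691 m.

26.9 mm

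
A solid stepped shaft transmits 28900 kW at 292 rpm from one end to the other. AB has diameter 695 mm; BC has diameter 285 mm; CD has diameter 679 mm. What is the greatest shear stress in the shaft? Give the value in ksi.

ω = 2π·292/60 = 30.58 rad/s, so T = P/ω = 28900×10³ / 30.58 = 945100 N·m.
Under the same torque, τ_max = 16T/(πd³) is largest where d is smallest — segment BC (d = 285 mm).
τ_max = 16·945100/(π·(0.285)³) = 2.079×10^8 Pa.

30.2 ksi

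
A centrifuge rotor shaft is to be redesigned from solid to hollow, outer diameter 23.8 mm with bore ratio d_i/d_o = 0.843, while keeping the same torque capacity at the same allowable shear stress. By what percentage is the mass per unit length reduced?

53.8 %

Equal τ_max and T ⇒ the solid shaft needs d_s³ = d_o³(1−k⁴), so d_s = 23.8·(1−0.843⁴)^(1/3) = 18.83 mm.
Area ratio A_h/A_s = d_o²(1−k²)/d_s² = (1−k²)/(1−k⁴)^(2/3) = 0.4624.
Mass saving = 1 − 0.4624 = 53.8 %.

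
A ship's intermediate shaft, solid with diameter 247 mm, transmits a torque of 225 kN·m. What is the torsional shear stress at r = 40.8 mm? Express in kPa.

J = πd⁴/32 = π(0.247)⁴/32 = 3.654×10^-4 m⁴.
Shear stress varies linearly with radius: τ = T·r/J = 225000 × 0.0408 / 3.654×10^-4 = 2.512×10^7 Pa.

25100 kPa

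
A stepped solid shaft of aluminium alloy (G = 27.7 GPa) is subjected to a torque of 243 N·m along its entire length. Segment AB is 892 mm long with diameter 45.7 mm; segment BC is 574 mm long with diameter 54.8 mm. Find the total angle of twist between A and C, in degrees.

J_AB = π(0.0457)⁴/32 = 4.28×10^-7 m⁴; J_BC = π(0.0548)⁴/32 = 8.85×10^-7 m⁴.
θ = (T/G)·Σ L_i/J_i = (243.0/27.7×10⁹)·(0.892/4.28×10^-7 + 0.574/8.85×10^-7) = 0.02396 rad.

1.37°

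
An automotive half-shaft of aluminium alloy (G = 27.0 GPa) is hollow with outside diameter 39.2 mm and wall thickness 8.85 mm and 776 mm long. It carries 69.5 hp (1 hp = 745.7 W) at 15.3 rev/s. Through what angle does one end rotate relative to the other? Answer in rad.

0.0735 rad

ω = 2π·15.3 = 96.13 rad/s, so T = P/ω = 69.5×745.7 / 96.13 = 539.1 N·m.
J = π(d_o⁴ − d_i⁴)/32 = π(0.0392⁴ − 0.0215⁴)/32 = 2.108×10^-7 m⁴.
θ = T·L/(G·J) = 539.1 × 0.776 / (27.0×10⁹ × 2.108×10^-7) = 0.07349 rad.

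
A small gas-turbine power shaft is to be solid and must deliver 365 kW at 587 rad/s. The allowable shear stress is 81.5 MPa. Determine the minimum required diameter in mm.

ω = 587 rad/s, so T = P/ω = 365×10³ / 587.0 = 621.8 N·m.
For a solid shaft τ_max = 16T/(πd³), so d = (16T/(π τ_allow))^(1/3) = (16·621.8/(π·8.15×10^7))^(1/3) = 0.03387 m.

33.9 mm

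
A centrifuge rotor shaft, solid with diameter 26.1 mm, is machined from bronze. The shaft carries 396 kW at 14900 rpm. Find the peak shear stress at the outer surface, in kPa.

72700 kPa

ω = 2π·14900/60 = 1560 rad/s, so T = P/ω = 396×10³ / 1560 = 253.8 N·m.
J = πd⁴/32 = π(0.0261)⁴/32 = 4.556×10^-8 m⁴.
τ_max = T·r/J = 253.8 × 0.0131 / 4.556×10^-8 = 7.270×10^7 Pa.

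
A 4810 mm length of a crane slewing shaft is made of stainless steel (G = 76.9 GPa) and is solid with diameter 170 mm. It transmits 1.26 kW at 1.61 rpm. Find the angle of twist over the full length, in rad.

0.00570 rad

ω = 2π·1.61/60 = 0.1686 rad/s, so T = P/ω = 1.26×10³ / 0.1686 = 7473 N·m.
J = πd⁴/32 = π(0.170)⁴/32 = 8.200×10^-5 m⁴.
θ = T·L/(G·J) = 7473 × 4.81 / (76.9×10⁹ × 8.200×10^-5) = 5.701×10^-3 rad.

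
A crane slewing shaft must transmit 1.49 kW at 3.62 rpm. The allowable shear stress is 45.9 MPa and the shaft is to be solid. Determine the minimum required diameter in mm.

75.8 mm

ω = 2π·3.62/60 = 0.3791 rad/s, so T = P/ω = 1.49×10³ / 0.3791 = 3931 N·m.
For a solid shaft τ_max = 16T/(πd³), so d = (16T/(π τ_allow))^(1/3) = (16·3931/(π·4.59×10^7))^(1/3) = 0.07583 m.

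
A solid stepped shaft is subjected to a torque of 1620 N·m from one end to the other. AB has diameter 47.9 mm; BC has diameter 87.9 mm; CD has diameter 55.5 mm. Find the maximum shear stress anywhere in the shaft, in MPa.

75.1 MPa

Under the same torque, τ_max = 16T/(πd³) is largest where d is smallest — segment AB (d = 47.9 mm).
τ_max = 16·1620/(π·(0.0479)³) = 7.507×10^7 Pa.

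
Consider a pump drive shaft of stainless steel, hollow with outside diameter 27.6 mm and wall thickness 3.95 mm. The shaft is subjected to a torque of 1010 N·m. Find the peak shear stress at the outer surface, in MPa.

J = π(d_o⁴ − d_i⁴)/32 = π(0.0276⁴ − 0.0197⁴)/32 = 4.218×10^-8 m⁴.
τ_max = T·r/J = 1010 × 0.0138 / 4.218×10^-8 = 3.304×10^8 Pa.

330 MPa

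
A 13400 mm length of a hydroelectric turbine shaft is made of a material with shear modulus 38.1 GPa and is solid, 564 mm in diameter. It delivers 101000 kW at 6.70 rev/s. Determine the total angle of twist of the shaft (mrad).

84.9 mrad

ω = 2π·6.70 = 42.10 rad/s, so T = P/ω = 101000×10³ / 42.10 = 2.399e6 N·m.
J = πd⁴/32 = π(0.564)⁴/32 = 9.934×10^-3 m⁴.
θ = T·L/(G·J) = 2.399e6 × 13.4 / (38.1×10⁹ × 9.934×10^-3) = 0.08494 rad.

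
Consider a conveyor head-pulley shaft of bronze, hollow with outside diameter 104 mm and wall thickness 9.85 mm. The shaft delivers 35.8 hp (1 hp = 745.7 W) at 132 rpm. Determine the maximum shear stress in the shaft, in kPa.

ω = 2π·132/60 = 13.82 rad/s, so T = P/ω = 35.8×745.7 / 13.82 = 1931 N·m.
J = π(d_o⁴ − d_i⁴)/32 = π(0.104⁴ − 0.0843⁴)/32 = 6.527×10^-6 m⁴.
τ_max = T·r/J = 1931 × 0.0520 / 6.527×10^-6 = 1.539×10^7 Pa.

15400 kPa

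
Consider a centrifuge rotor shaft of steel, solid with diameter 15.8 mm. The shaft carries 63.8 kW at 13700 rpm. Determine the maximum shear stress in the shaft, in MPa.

57.4 MPa

ω = 2π·13700/60 = 1435 rad/s, so T = P/ω = 63.8×10³ / 1435 = 44.47 N·m.
J = πd⁴/32 = π(0.0158)⁴/32 = 6.118×10^-9 m⁴.
τ_max = T·r/J = 44.47 × 0.00790 / 6.118×10^-9 = 5.742×10^7 Pa.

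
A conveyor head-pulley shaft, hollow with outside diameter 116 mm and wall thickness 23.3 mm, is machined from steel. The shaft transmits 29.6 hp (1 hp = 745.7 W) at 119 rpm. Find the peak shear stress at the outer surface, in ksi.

0.961 ksi

ω = 2π·119/60 = 12.46 rad/s, so T = P/ω = 29.6×745.7 / 12.46 = 1771 N·m.
J = π(d_o⁴ − d_i⁴)/32 = π(0.116⁴ − 0.0694⁴)/32 = 1.550×10^-5 m⁴.
τ_max = T·r/J = 1771 × 0.0580 / 1.550×10^-5 = 6.629×10^6 Pa.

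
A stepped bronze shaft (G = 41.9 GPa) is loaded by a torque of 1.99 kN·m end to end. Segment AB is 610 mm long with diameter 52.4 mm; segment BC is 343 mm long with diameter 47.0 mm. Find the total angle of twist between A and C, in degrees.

J_AB = π(0.0524)⁴/32 = 7.40×10^-7 m⁴; J_BC = π(0.0470)⁴/32 = 4.79×10^-7 m⁴.
θ = (T/G)·Σ L_i/J_i = (1990/41.9×10⁹)·(0.610/7.40×10^-7 + 0.343/4.79×10^-7) = 0.07315 rad.

4.19°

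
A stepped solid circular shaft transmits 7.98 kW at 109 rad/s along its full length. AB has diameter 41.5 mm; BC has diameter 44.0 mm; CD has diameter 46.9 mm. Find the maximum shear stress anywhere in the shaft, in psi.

757 psi

ω = 109 rad/s, so T = P/ω = 7.98×10³ / 109.0 = 73.21 N·m.
Under the same torque, τ_max = 16T/(πd³) is largest where d is smallest — segment AB (d = 41.5 mm).
τ_max = 16·73.21/(π·(0.0415)³) = 5.217×10^6 Pa.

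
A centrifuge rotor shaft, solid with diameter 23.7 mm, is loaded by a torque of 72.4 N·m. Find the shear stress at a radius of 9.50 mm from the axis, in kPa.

J = πd⁴/32 = π(0.0237)⁴/32 = 3.097×10^-8 m⁴.
Shear stress varies linearly with radius: τ = T·r/J = 72.40 × 0.00950 / 3.097×10^-8 = 2.221×10^7 Pa.

22200 kPa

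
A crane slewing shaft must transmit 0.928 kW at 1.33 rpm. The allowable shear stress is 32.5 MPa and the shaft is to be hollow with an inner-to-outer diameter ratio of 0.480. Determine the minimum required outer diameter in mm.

103 mm

ω = 2π·1.33/60 = 0.1393 rad/s, so T = P/ω = 0.928×10³ / 0.1393 = 6663 N·m.
For a hollow shaft with d_i/d_o = 0.480: τ_max = 16T/(π d_o³ (1−k⁴)), so d_o = [16T/(π τ_allow (1−k⁴))]^(1/3) = [16·6663/(π·3.25×10^7·0.9469)]^(1/3) = 0.1033 m.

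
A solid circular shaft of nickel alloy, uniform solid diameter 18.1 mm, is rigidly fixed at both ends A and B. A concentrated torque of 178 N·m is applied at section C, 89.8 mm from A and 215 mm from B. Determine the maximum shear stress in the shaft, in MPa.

With uniform GJ and both ends fixed, compatibility θ_AC = θ_CB gives T_A·a = T_B·b, together with T_A + T_B = T₀.
T_A = T₀·b/(a+b) = 178.0·215/304.8 = 125.6 N·m; T_B = 52.44 N·m.
τ in each portion: τ_AC = 1.08×10^8 Pa, τ_CB = 4.50×10^7 Pa; maximum is in AC.
τ_max = T_AC·r/J = 125.6·0.00905/1.05×10^-8 = 1.078×10^8 Pa.

108 MPa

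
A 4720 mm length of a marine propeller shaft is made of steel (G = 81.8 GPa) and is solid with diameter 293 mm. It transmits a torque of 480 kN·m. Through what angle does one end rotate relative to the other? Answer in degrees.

J = πd⁴/32 = π(0.293)⁴/32 = 7.236×10^-4 m⁴.
θ = T·L/(G·J) = 480000 × 4.72 / (81.8×10⁹ × 7.236×10^-4) = 0.03828 rad.

2.19°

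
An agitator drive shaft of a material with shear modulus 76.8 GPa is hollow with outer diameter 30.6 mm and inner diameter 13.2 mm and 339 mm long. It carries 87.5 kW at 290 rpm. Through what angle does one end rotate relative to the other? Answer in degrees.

ω = 2π·290/60 = 30.37 rad/s, so T = P/ω = 87.5×10³ / 30.37 = 2881 N·m.
J = π(d_o⁴ − d_i⁴)/32 = π(0.0306⁴ − 0.0132⁴)/32 = 8.310×10^-8 m⁴.
θ = T·L/(G·J) = 2881 × 0.339 / (76.8×10⁹ × 8.310×10^-8) = 0.1531 rad.

8.77°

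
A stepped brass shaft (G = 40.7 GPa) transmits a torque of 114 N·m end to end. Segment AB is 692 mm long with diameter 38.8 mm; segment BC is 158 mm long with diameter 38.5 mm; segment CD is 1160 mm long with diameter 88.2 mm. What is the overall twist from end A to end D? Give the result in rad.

0.0113 rad

J_AB = π(0.0388)⁴/32 = 2.22×10^-7 m⁴; J_BC = π(0.0385)⁴/32 = 2.16×10^-7 m⁴; J_CD = π(0.0882)⁴/32 = 5.94×10^-6 m⁴.
θ = (T/G)·Σ L_i/J_i = (114.0/40.7×10⁹)·(0.692/2.22×10^-7 + 0.158/2.16×10^-7 + 1.16/5.94×10^-6) = 0.01131 rad.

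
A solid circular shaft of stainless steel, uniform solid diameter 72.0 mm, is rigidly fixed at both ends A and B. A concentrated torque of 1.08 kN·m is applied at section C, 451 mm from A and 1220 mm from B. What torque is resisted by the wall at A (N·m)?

789 N·m

With uniform GJ and both ends fixed, compatibility θ_AC = θ_CB gives T_A·a = T_B·b, together with T_A + T_B = T₀.
T_A = T₀·b/(a+b) = 1080·1220/1671 = 788.5 N·m; T_B = 291.5 N·m.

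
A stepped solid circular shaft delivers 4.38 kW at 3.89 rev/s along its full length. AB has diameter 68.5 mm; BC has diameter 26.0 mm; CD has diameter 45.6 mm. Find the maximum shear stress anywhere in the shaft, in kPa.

ω = 2π·3.89 = 24.44 rad/s, so T = P/ω = 4.38×10³ / 24.44 = 179.2 N·m.
Under the same torque, τ_max = 16T/(πd³) is largest where d is smallest — segment BC (d = 26.0 mm).
τ_max = 16·179.2/(π·(0.0260)³) = 5.193×10^7 Pa.

51900 kPa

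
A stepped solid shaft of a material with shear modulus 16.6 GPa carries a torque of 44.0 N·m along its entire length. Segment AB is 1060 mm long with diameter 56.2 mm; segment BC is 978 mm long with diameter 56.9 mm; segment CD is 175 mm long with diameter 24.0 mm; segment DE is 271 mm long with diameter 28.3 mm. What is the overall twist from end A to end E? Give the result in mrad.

31.0 mrad

J_AB = π(0.0562)⁴/32 = 9.79×10^-7 m⁴; J_BC = π(0.0569)⁴/32 = 1.03×10^-6 m⁴; J_CD = π(0.0240)⁴/32 = 3.26×10^-8 m⁴; J_DE = π(0.0283)⁴/32 = 6.30×10^-8 m⁴.
θ = (T/G)·Σ L_i/J_i = (44.00/16.6×10⁹)·(1.06/9.79×10^-7 + 0.978/1.03×10^-6 + 0.175/3.26×10^-8 + 0.271/6.30×10^-8) = 0.03104 rad.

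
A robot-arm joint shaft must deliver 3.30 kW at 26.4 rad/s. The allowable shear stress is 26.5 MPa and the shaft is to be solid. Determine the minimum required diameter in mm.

ω = 26.4 rad/s, so T = P/ω = 3.30×10³ / 26.40 = 125.0 N·m.
For a solid shaft τ_max = 16T/(πd³), so d = (16T/(π τ_allow))^(1/3) = (16·125.0/(π·2.65×10^7))^(1/3) = 0.02885 m.

28.9 mm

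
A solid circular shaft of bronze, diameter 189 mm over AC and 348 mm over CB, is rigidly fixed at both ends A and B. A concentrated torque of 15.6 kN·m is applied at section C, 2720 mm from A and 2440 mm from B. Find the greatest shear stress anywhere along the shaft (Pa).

1.75e6 Pa

Compatibility: T_A·a/J_AC = T_B·b/J_CB with T_A + T_B = T₀.
J_AC = 1.25×10^-4 m⁴, J_CB = 1.44×10^-3 m⁴, so T_A = T₀·(J_AC/a)/((J_AC/a)+(J_CB/b)) = 1129 N·m, T_B = 14470 N·m.
τ in each portion: τ_AC = 8.52×10^5 Pa, τ_CB = 1.75×10^6 Pa; maximum is in CB.
τ_max = T_CB·r/J = 14470·0.174/1.44×10^-3 = 1.749×10^6 Pa.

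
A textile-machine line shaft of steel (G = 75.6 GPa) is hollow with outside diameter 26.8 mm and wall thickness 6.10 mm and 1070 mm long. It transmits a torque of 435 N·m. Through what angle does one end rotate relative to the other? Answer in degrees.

J = π(d_o⁴ − d_i⁴)/32 = π(0.0268⁴ − 0.0146⁴)/32 = 4.618×10^-8 m⁴.
θ = T·L/(G·J) = 435.0 × 1.07 / (75.6×10⁹ × 4.618×10^-8) = 0.1333 rad.

7.64°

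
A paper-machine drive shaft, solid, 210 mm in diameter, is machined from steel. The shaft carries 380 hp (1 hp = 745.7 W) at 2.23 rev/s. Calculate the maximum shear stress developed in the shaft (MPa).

11.1 MPa

ω = 2π·2.23 = 14.01 rad/s, so T = P/ω = 380×745.7 / 14.01 = 20220 N·m.
J = πd⁴/32 = π(0.210)⁴/32 = 1.909×10^-4 m⁴.
τ_max = T·r/J = 20220 × 0.105 / 1.909×10^-4 = 1.112×10^7 Pa.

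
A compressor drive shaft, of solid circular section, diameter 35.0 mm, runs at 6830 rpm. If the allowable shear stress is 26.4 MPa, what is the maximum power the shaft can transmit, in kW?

J = πd⁴/32 = π(0.0350)⁴/32 = 1.473×10^-7 m⁴.
T_max = τ_allow·J/r = 2.64×10^7 × 1.473×10^-7 / 0.0175 = 222.2 N·m.
ω = 2π·6830/60 = 715.2 rad/s, so P_max = T_max·ω = 1.590×10^5 W.

159 kW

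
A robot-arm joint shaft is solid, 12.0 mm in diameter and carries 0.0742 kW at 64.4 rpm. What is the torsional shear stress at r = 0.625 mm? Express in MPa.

3.38 MPa

ω = 2π·64.4/60 = 6.744 rad/s, so T = P/ω = 0.0742×10³ / 6.744 = 11.00 N·m.
J = πd⁴/32 = π(0.0120)⁴/32 = 2.036×10^-9 m⁴.
Shear stress varies linearly with radius: τ = T·r/J = 11.00 × 6.25e-4 / 2.036×10^-9 = 3.378×10^6 Pa.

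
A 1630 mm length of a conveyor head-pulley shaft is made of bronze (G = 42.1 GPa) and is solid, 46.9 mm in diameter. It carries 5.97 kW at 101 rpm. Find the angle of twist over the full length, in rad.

0.0460 rad

ω = 2π·101/60 = 10.58 rad/s, so T = P/ω = 5.97×10³ / 10.58 = 564.4 N·m.
J = πd⁴/32 = π(0.0469)⁴/32 = 4.750×10^-7 m⁴.
θ = T·L/(G·J) = 564.4 × 1.63 / (42.1×10⁹ × 4.750×10^-7) = 0.04601 rad.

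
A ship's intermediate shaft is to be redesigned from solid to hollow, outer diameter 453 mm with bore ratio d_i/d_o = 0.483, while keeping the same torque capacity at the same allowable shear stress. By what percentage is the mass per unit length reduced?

20.4 %

Equal τ_max and T ⇒ the solid shaft needs d_s³ = d_o³(1−k⁴), so d_s = 453·(1−0.483⁴)^(1/3) = 444.6 mm.
Area ratio A_h/A_s = d_o²(1−k²)/d_s² = (1−k²)/(1−k⁴)^(2/3) = 0.7959.
Mass saving = 1 − 0.7959 = 20.4 %.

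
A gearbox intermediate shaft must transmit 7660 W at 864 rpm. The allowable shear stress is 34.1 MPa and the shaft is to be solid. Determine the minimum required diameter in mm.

ω = 2π·864/60 = 90.48 rad/s, so T = P/ω = 7660 / 90.48 = 84.66 N·m.
For a solid shaft τ_max = 16T/(πd³), so d = (16T/(π τ_allow))^(1/3) = (16·84.66/(π·3.41×10^7))^(1/3) = 0.02330 m.

23.3 mm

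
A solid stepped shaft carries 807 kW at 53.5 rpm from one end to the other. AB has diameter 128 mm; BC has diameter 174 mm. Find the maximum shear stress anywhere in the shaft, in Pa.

3.50e8 Pa

ω = 2π·53.5/60 = 5.603 rad/s, so T = P/ω = 807×10³ / 5.603 = 144000 N·m.
Under the same torque, τ_max = 16T/(πd³) is largest where d is smallest — segment AB (d = 128 mm).
τ_max = 16·144000/(π·(0.128)³) = 3.498×10^8 Pa.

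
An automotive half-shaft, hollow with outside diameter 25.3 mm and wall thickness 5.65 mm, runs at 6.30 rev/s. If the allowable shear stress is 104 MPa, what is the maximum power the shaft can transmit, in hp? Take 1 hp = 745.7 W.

J = π(d_o⁴ − d_i⁴)/32 = π(0.0253⁴ − 0.0140⁴)/32 = 3.645×10^-8 m⁴.
T_max = τ_allow·J/r = 1.04×10^8 × 3.645×10^-8 / 0.0126 = 299.7 N·m.
ω = 2π·6.30 = 39.58 rad/s, so P_max = T_max·ω = 1.186×10^4 W.

15.9 hp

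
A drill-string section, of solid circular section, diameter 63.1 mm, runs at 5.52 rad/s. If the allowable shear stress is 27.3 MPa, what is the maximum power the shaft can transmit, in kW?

7.43 kW

J = πd⁴/32 = π(0.0631)⁴/32 = 1.556×10^-6 m⁴.
T_max = τ_allow·J/r = 2.73×10^7 × 1.556×10^-6 / 0.0316 = 1347 N·m.
ω = 5.52 rad/s, so P_max = T_max·ω = 7434 W.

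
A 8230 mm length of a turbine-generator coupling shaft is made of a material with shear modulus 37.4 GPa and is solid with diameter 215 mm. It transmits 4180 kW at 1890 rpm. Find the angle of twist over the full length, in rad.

ω = 2π·1890/60 = 197.9 rad/s, so T = P/ω = 4180×10³ / 197.9 = 21120 N·m.
J = πd⁴/32 = π(0.215)⁴/32 = 2.098×10^-4 m⁴.
θ = T·L/(G·J) = 21120 × 8.23 / (37.4×10⁹ × 2.098×10^-4) = 0.02215 rad.

0.0222 rad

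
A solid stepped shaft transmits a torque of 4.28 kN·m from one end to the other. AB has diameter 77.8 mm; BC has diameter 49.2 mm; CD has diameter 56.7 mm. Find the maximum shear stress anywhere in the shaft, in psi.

Under the same torque, τ_max = 16T/(πd³) is largest where d is smallest — segment BC (d = 49.2 mm).
τ_max = 16·4280/(π·(0.0492)³) = 1.830×10^8 Pa.

26500 psi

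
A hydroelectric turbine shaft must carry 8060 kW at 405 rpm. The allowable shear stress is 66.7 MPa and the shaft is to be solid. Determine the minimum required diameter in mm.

ω = 2π·405/60 = 42.41 rad/s, so T = P/ω = 8060×10³ / 42.41 = 190000 N·m.
For a solid shaft τ_max = 16T/(πd³), so d = (16T/(π τ_allow))^(1/3) = (16·190000/(π·6.67×10^7))^(1/3) = 0.2439 m.

244 mm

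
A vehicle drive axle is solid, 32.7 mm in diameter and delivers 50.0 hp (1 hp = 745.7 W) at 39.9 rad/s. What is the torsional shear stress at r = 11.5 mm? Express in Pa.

ω = 39.9 rad/s, so T = P/ω = 50.0×745.7 / 39.90 = 934.5 N·m.
J = πd⁴/32 = π(0.0327)⁴/32 = 1.123×10^-7 m⁴.
Shear stress varies linearly with radius: τ = T·r/J = 934.5 × 0.0115 / 1.123×10^-7 = 9.573×10^7 Pa.

9.57e7 Pa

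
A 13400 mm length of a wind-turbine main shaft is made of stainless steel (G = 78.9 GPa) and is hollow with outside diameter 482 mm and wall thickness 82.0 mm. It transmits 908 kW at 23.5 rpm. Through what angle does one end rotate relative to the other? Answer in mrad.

14.6 mrad

ω = 2π·23.5/60 = 2.461 rad/s, so T = P/ω = 908×10³ / 2.461 = 369000 N·m.
J = π(d_o⁴ − d_i⁴)/32 = π(0.482⁴ − 0.318⁴)/32 = 4.295×10^-3 m⁴.
θ = T·L/(G·J) = 369000 × 13.4 / (78.9×10⁹ × 4.295×10^-3) = 0.01459 rad.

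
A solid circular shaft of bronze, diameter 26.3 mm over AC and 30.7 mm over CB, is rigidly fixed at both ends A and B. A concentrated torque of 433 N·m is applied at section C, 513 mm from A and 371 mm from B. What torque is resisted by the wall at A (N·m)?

Compatibility: T_A·a/J_AC = T_B·b/J_CB with T_A + T_B = T₀.
J_AC = 4.70×10^-8 m⁴, J_CB = 8.72×10^-8 m⁴, so T_A = T₀·(J_AC/a)/((J_AC/a)+(J_CB/b)) = 121.4 N·m, T_B = 311.6 N·m.

121 N·m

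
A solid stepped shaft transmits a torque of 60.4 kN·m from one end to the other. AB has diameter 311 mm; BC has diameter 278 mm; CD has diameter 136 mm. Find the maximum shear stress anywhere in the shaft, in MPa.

122 MPa

Under the same torque, τ_max = 16T/(πd³) is largest where d is smallest — segment CD (d = 136 mm).
τ_max = 16·60400/(π·(0.136)³) = 1.223×10^8 Pa.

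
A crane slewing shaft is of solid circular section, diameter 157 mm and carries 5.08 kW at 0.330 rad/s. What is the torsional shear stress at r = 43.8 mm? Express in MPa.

ω = 0.330 rad/s, so T = P/ω = 5.08×10³ / 0.3300 = 15390 N·m.
J = πd⁴/32 = π(0.157)⁴/32 = 5.965×10^-5 m⁴.
Shear stress varies linearly with radius: τ = T·r/J = 15390 × 0.0438 / 5.965×10^-5 = 1.130×10^7 Pa.

11.3 MPa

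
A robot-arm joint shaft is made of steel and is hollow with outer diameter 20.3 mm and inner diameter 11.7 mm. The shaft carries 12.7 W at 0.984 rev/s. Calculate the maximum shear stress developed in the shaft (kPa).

ω = 2π·0.984 = 6.183 rad/s, so T = P/ω = 12.7 / 6.183 = 2.054 N·m.
J = π(d_o⁴ − d_i⁴)/32 = π(0.0203⁴ − 0.0117⁴)/32 = 1.483×10^-8 m⁴.
τ_max = T·r/J = 2.054 × 0.0102 / 1.483×10^-8 = 1.406×10^6 Pa.

1410 kPa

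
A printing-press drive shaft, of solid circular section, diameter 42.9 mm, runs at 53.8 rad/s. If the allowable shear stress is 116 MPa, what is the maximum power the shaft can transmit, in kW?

J = πd⁴/32 = π(0.0429)⁴/32 = 3.325×10^-7 m⁴.
T_max = τ_allow·J/r = 1.16×10^8 × 3.325×10^-7 / 0.0215 = 1798 N·m.
ω = 53.8 rad/s, so P_max = T_max·ω = 9.675×10^4 W.

96.7 kW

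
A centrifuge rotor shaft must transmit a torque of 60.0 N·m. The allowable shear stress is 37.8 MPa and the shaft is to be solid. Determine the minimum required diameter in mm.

20.1 mm

For a solid shaft τ_max = 16T/(πd³), so d = (16T/(π τ_allow))^(1/3) = (16·60.00/(π·3.78×10^7))^(1/3) = 0.02007 m.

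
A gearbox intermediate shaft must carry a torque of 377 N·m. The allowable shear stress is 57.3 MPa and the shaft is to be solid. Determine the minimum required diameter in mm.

32.2 mm

For a solid shaft τ_max = 16T/(πd³), so d = (16T/(π τ_allow))^(1/3) = (16·377.0/(π·5.73×10^7))^(1/3) = 0.03224 m.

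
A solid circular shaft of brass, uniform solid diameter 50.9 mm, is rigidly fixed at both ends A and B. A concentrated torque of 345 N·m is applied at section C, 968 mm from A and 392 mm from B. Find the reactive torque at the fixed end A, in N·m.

With uniform GJ and both ends fixed, compatibility θ_AC = θ_CB gives T_A·a = T_B·b, together with T_A + T_B = T₀.
T_A = T₀·b/(a+b) = 345.0·392/1360 = 99.44 N·m; T_B = 245.6 N·m.

99.4 N·m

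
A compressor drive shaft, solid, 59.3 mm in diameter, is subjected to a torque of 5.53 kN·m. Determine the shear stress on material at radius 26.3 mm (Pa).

1.20e8 Pa

J = πd⁴/32 = π(0.0593)⁴/32 = 1.214×10^-6 m⁴.
Shear stress varies linearly with radius: τ = T·r/J = 5530 × 0.0263 / 1.214×10^-6 = 1.198×10^8 Pa.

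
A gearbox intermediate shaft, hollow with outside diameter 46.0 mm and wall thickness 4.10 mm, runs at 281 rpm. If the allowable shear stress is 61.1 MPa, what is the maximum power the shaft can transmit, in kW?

J = π(d_o⁴ − d_i⁴)/32 = π(0.0460⁴ − 0.0378⁴)/32 = 2.391×10^-7 m⁴.
T_max = τ_allow·J/r = 6.11×10^7 × 2.391×10^-7 / 0.0230 = 635.3 N·m.
ω = 2π·281/60 = 29.43 rad/s, so P_max = T_max·ω = 1.869×10^4 W.

18.7 kW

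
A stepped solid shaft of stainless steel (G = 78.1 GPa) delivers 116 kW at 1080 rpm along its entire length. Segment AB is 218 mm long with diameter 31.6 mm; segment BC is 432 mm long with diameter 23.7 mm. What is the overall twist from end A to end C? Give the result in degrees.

12.2°

ω = 2π·1080/60 = 113.1 rad/s, so T = P/ω = 116×10³ / 113.1 = 1026 N·m.
J_AB = π(0.0316)⁴/32 = 9.79×10^-8 m⁴; J_BC = π(0.0237)⁴/32 = 3.10×10^-8 m⁴.
θ = (T/G)·Σ L_i/J_i = (1026/78.1×10⁹)·(0.218/9.79×10^-8 + 0.432/3.10×10^-8) = 0.2124 rad.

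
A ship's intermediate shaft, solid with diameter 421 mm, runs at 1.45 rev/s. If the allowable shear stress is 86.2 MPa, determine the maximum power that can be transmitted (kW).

11500 kW

J = πd⁴/32 = π(0.421)⁴/32 = 3.084×10^-3 m⁴.
T_max = τ_allow·J/r = 8.62×10^7 × 3.084×10^-3 / 0.210 = 1.263e6 N·m.
ω = 2π·1.45 = 9.111 rad/s, so P_max = T_max·ω = 1.151×10^7 W.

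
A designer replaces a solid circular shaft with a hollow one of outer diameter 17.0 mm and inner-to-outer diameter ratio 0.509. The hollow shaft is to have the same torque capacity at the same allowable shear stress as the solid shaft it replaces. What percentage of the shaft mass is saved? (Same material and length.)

Equal τ_max and T ⇒ the solid shaft needs d_s³ = d_o³(1−k⁴), so d_s = 17.0·(1−0.509⁴)^(1/3) = 16.61 mm.
Area ratio A_h/A_s = d_o²(1−k²)/d_s² = (1−k²)/(1−k⁴)^(2/3) = 0.7760.
Mass saving = 1 − 0.7760 = 22.4 %.

22.4 %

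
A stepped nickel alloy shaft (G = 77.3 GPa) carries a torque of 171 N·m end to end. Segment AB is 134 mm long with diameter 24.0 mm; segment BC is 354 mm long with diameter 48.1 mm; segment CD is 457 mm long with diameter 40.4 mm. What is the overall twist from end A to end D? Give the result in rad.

J_AB = π(0.0240)⁴/32 = 3.26×10^-8 m⁴; J_BC = π(0.0481)⁴/32 = 5.26×10^-7 m⁴; J_CD = π(0.0404)⁴/32 = 2.62×10^-7 m⁴.
θ = (T/G)·Σ L_i/J_i = (171.0/77.3×10⁹)·(0.134/3.26×10^-8 + 0.354/5.26×10^-7 + 0.457/2.62×10^-7) = 0.01446 rad.

0.0145 rad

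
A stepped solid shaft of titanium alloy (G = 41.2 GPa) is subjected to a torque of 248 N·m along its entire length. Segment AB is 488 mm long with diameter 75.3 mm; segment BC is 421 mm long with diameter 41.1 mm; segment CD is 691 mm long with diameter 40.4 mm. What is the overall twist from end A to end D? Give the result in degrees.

J_AB = π(0.0753)⁴/32 = 3.16×10^-6 m⁴; J_BC = π(0.0411)⁴/32 = 2.80×10^-7 m⁴; J_CD = π(0.0404)⁴/32 = 2.62×10^-7 m⁴.
θ = (T/G)·Σ L_i/J_i = (248.0/41.2×10⁹)·(0.488/3.16×10^-6 + 0.421/2.80×10^-7 + 0.691/2.62×10^-7) = 0.02588 rad.

1.48°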